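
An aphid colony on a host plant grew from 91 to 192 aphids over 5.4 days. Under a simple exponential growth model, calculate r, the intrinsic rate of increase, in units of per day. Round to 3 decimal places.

From N(t) = N₀·e^(rt): e^(r·5.4) = 192/91 = 2.1099.
r·5.4 = ln(2.1099) = 0.74664, so r = 0.74664/5.4 = 0.13827.

0.138 per day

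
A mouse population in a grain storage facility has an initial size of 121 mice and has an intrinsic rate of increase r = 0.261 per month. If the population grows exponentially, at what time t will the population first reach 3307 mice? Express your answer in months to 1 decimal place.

12.7 months

Set N₀·e^(rt) = 3307: e^(0.261·t) = 3307/121 = 27.331.
0.261·t = ln(27.331) = 3.308, so t = 3.308/0.261 = 12.674.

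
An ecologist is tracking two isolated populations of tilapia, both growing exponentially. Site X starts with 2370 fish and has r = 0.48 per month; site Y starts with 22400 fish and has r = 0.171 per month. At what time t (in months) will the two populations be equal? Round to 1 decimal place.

7.3 months

Set 2370·e^(0.48t) = 22400·e^(0.171t).
e^((0.48 − 0.171)t) = 22400/2370 → e^(0.309·t) = 9.4515.
0.309·t = ln(9.4515) = 2.2462, so t = 2.2462/0.309 = 7.2692.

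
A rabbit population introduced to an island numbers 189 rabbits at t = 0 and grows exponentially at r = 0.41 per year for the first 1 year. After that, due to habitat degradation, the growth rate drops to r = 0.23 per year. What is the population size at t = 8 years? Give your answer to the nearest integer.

Phase 1: N(1) = 189·e^(0.41×1) = 189·e^0.41 = 284.789.
Phase 2 runs for 8 − 1 = 7 years at r = 0.23.
N(8) = 284.789·e^(0.23×7) = 284.789·e^1.61 = 1424.74.

1425 rabbits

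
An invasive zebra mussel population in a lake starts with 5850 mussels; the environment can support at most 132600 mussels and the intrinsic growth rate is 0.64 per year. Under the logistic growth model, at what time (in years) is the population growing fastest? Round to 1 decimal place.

Logistic growth is fastest at N = K/2 = 66300.
A = (K − N₀)/N₀ = 21.667. Set K/(1 + A·e^(−rt)) = K/2 → A·e^(−rt) = 1.
e^(−0.64t) = 1/21.667 = 0.0461538, so t = ln(21.667)/0.64 = 3.0758/0.64 = 4.8059.

4.8 years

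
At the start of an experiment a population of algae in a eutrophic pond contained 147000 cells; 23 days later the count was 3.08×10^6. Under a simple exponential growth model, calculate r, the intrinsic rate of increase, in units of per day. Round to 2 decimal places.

0.13 per day

From N(t) = N₀·e^(rt): e^(r·23) = 3.08×10^6/147000 = 20.952.
r·23 = ln(20.952) = 3.0423, so r = 3.0423/23 = 0.13227.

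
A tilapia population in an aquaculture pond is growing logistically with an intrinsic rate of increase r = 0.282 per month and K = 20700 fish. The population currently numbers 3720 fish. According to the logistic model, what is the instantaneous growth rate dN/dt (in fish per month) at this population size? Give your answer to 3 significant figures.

861 fish per month

dN/dt = rN(1 − N/K) = 0.282 × 3720 × (1 − 3720/20700).
1 − 3720/20700 = 0.82029; dN/dt = 0.282 × 3720 × 0.82029 = 860.52.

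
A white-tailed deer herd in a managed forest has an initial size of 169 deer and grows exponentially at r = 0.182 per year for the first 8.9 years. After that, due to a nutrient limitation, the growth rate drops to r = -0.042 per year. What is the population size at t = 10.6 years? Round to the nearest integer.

Phase 1: N(8.9) = 169·e^(0.182×8.9) = 169·e^1.62 = 853.801.
Phase 2 runs for 10.6 − 8.9 = 1.7 years at r = -0.042.
N(10.6) = 853.801·e^(-0.042×1.7) = 853.801·e^-0.0714 = 794.965.

795 deer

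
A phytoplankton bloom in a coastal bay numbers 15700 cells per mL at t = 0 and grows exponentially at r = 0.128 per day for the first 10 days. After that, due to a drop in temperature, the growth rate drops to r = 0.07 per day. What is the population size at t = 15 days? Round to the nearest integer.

Phase 1: N(10) = 15700·e^(0.128×10) = 15700·e^1.28 = 56467.2.
Phase 2 runs for 15 − 10 = 5 days at r = 0.07.
N(15) = 56467.2·e^(0.07×5) = 56467.2·e^0.35 = 80130.8.

80131 cells per mL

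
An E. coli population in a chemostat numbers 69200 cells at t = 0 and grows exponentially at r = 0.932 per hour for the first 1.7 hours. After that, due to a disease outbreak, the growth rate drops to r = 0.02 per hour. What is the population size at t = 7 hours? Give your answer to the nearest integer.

Phase 1: N(1.7) = 69200·e^(0.932×1.7) = 69200·e^1.584 = 337444.
Phase 2 runs for 7 − 1.7 = 5.3 hours at r = 0.02.
N(7) = 337444·e^(0.02×5.3) = 337444·e^0.106 = 375178.

375178 cells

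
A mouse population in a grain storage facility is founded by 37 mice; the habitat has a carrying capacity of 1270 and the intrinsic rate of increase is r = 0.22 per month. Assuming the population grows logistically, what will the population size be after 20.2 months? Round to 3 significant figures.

913 mice

A = (K − N₀)/N₀ = (1270 − 37)/37 = 33.324.
N(t) = K/(1 + A·e^(−rt)) = 1270/(1 + 33.324×e^(−0.22×20.2)).
e^(−4.444) = 0.011749; denominator = 1 + 33.324×0.011749 = 1.3915.
N = 1270/1.3915 = 912.669.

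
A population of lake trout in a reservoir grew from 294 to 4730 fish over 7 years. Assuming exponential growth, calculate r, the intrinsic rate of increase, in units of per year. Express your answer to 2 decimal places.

From N(t) = N₀·e^(rt): e^(r·7) = 4730/294 = 16.088.
r·7 = ln(16.088) = 2.7781, so r = 2.7781/7 = 0.39687.

0.40 per year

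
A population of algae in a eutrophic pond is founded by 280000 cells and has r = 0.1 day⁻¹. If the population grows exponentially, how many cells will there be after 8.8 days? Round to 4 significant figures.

N(t) = N₀·e^(rt) = 280000 × e^(0.1×8.8) = 280000 × e^0.88.
e^0.88 ≈ 2.4109, so N ≈ 280000 × 2.4109 = 675052.

675100 cells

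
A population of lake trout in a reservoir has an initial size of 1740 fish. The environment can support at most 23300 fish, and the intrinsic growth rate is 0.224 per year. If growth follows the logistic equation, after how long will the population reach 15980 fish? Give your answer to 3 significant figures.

14.7 years

A = (K − N₀)/N₀ = (23300 − 1740)/1740 = 12.391.
Solve 23300/(1 + 12.391·e^(−0.224t)) = 15980: 1 + 12.391·e^(−0.224t) = 1.4581, so e^(−0.224t) = 0.0369688.
−0.224·t = ln(0.0369688) = -3.2977, so t = 3.2977/0.224 = 14.722.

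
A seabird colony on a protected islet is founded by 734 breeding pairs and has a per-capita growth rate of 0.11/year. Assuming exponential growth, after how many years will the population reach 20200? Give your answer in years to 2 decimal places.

30.14 years

Set N₀·e^(rt) = 20200: e^(0.11·t) = 20200/734 = 27.52.
0.11·t = ln(27.52) = 3.3149, so t = 3.3149/0.11 = 30.136.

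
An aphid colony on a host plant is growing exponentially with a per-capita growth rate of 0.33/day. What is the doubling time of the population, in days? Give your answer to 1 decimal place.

2.1 days

Doubling time t_d = ln(2)/r = 0.6931/0.33 = 2.1004.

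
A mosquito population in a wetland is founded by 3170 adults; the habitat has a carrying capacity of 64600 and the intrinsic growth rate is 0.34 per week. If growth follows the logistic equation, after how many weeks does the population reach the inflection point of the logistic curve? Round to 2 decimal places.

Logistic growth is fastest at N = K/2 = 32300.
A = (K − N₀)/N₀ = 19.379. Set K/(1 + A·e^(−rt)) = K/2 → A·e^(−rt) = 1.
e^(−0.34t) = 1/19.379 = 0.0516035, so t = ln(19.379)/0.34 = 2.9642/0.34 = 8.7181.

8.72 weeks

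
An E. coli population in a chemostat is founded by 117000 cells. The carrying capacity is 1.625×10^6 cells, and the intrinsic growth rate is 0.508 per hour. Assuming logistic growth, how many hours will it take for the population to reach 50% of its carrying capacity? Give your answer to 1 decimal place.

A = (K − N₀)/N₀ = (1.625×10^6 − 117000)/117000 = 12.889.
Solve 1.625×10^6/(1 + 12.889·e^(−0.508t)) = 812500: 1 + 12.889·e^(−0.508t) = 2, so e^(−0.508t) = 0.0775862.
−0.508·t = ln(0.0775862) = -2.5564, so t = 2.5564/0.508 = 5.0322.

5.0 hours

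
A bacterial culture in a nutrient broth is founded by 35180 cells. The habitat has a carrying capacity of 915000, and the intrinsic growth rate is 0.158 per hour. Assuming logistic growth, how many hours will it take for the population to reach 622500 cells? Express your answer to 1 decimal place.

A = (K − N₀)/N₀ = (915000 − 35180)/35180 = 25.009.
Solve 915000/(1 + 25.009·e^(−0.158t)) = 622500: 1 + 25.009·e^(−0.158t) = 1.4699, so e^(−0.158t) = 0.0187883.
−0.158·t = ln(0.0187883) = -3.9745, so t = 3.9745/0.158 = 25.155.

25.2 hours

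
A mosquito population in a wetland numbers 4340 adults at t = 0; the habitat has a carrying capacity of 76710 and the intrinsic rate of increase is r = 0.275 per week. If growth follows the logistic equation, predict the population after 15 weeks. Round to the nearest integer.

60424 adults

A = (K − N₀)/N₀ = (76710 − 4340)/4340 = 16.675.
N(t) = K/(1 + A·e^(−rt)) = 76710/(1 + 16.675×e^(−0.275×15)).
e^(−4.125) = 0.016163; denominator = 1 + 16.675×0.016163 = 1.2695.
N = 76710/1.2695 = 60424.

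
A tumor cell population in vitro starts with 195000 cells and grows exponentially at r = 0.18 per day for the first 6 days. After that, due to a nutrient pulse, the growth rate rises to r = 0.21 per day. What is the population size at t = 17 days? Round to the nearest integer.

5784861 cells

Phase 1: N(6) = 195000·e^(0.18×6) = 195000·e^1.08 = 574213.
Phase 2 runs for 17 − 6 = 11 days at r = 0.21.
N(17) = 574213·e^(0.21×11) = 574213·e^2.31 = 5.784861×10^6.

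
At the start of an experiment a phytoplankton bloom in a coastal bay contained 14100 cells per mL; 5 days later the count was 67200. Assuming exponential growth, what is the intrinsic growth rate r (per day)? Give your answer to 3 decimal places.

0.312 per day

From N(t) = N₀·e^(rt): e^(r·5) = 67200/14100 = 4.766.
r·5 = ln(4.766) = 1.5615, so r = 1.5615/5 = 0.3123.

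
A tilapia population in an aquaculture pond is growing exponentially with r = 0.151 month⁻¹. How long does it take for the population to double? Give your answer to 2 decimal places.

4.59 months

Doubling time t_d = ln(2)/r = 0.6931/0.151 = 4.5904.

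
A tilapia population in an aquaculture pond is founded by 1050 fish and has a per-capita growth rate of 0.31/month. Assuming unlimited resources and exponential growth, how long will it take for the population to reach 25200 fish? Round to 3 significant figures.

Set N₀·e^(rt) = 25200: e^(0.31·t) = 25200/1050 = 24.
0.31·t = ln(24) = 3.1781, so t = 3.1781/0.31 = 10.252.

10.3 months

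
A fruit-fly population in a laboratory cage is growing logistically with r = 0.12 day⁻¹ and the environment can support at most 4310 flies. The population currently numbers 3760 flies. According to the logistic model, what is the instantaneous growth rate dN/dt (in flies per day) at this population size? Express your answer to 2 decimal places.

57.58 flies per day

dN/dt = rN(1 − N/K) = 0.12 × 3760 × (1 − 3760/4310).
1 − 3760/4310 = 0.12761; dN/dt = 0.12 × 3760 × 0.12761 = 57.578.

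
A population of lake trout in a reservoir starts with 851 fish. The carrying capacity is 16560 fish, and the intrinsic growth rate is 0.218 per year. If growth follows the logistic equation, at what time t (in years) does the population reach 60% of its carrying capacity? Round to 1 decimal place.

A = (K − N₀)/N₀ = (16560 − 851)/851 = 18.459.
Solve 16560/(1 + 18.459·e^(−0.218t)) = 9936: 1 + 18.459·e^(−0.218t) = 1.6667, so e^(−0.218t) = 0.0361152.
−0.218·t = ln(0.0361152) = -3.321, so t = 3.321/0.218 = 15.234.

15.2 years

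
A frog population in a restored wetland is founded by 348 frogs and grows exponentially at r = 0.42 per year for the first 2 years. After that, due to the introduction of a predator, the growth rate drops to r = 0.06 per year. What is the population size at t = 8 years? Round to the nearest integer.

1155 frogs

Phase 1: N(2) = 348·e^(0.42×2) = 348·e^0.84 = 806.096.
Phase 2 runs for 8 − 2 = 6 years at r = 0.06.
N(8) = 806.096·e^(0.06×6) = 806.096·e^0.36 = 1155.4.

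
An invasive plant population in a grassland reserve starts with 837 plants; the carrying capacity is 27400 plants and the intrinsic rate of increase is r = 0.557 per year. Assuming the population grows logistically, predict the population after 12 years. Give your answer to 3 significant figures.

26400 plants

A = (K − N₀)/N₀ = (27400 − 837)/837 = 31.736.
N(t) = K/(1 + A·e^(−rt)) = 27400/(1 + 31.736×e^(−0.557×12)).
e^(−6.684) = 0.0012508; denominator = 1 + 31.736×0.0012508 = 1.0397.
N = 27400/1.0397 = 26353.9.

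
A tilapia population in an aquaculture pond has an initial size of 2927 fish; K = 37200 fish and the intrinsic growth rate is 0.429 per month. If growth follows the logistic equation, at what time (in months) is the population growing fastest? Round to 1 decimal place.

5.7 months

Logistic growth is fastest at N = K/2 = 18600.
A = (K − N₀)/N₀ = 11.709. Set K/(1 + A·e^(−rt)) = K/2 → A·e^(−rt) = 1.
e^(−0.429t) = 1/11.709 = 0.0854025, so t = ln(11.709)/0.429 = 2.4604/0.429 = 5.7352.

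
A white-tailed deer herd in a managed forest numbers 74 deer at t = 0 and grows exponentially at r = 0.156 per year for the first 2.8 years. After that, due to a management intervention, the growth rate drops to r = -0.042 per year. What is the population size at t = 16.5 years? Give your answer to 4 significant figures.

64.42 deer

Phase 1: N(2.8) = 74·e^(0.156×2.8) = 74·e^0.4368 = 114.533.
Phase 2 runs for 16.5 − 2.8 = 13.7 years at r = -0.042.
N(16.5) = 114.533·e^(-0.042×13.7) = 114.533·e^-0.5754 = 64.4226.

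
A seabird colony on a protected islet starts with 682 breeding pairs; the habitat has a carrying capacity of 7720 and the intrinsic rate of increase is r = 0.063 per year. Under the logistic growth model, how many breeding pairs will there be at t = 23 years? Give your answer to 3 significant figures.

2260 breeding pairs

A = (K − N₀)/N₀ = (7720 − 682)/682 = 10.32.
N(t) = K/(1 + A·e^(−rt)) = 7720/(1 + 10.32×e^(−0.063×23)).
e^(−1.449) = 0.2348; denominator = 1 + 10.32×0.2348 = 3.4231.
N = 7720/3.4231 = 2255.26.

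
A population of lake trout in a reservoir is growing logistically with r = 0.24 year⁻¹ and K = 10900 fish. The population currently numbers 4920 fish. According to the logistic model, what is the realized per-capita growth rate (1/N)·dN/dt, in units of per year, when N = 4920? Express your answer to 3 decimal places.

(1/N)·dN/dt = r(1 − N/K) = 0.24 × (1 − 4920/10900).
= 0.24 × 0.54862 = 0.13167.

0.132 per year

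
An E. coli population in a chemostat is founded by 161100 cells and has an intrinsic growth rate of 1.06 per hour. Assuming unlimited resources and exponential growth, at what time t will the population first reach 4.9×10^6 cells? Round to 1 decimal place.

3.2 hours

Set N₀·e^(rt) = 4.9×10^6: e^(1.06·t) = 4.9×10^6/161100 = 30.416.
1.06·t = ln(30.416) = 3.415, so t = 3.415/1.06 = 3.2217.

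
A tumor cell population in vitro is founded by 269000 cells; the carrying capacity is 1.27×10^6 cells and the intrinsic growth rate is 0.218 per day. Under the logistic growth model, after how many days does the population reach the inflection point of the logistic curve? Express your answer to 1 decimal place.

6.0 days

Logistic growth is fastest at N = K/2 = 635000.
A = (K − N₀)/N₀ = 3.7212. Set K/(1 + A·e^(−rt)) = K/2 → A·e^(−rt) = 1.
e^(−0.218t) = 1/3.7212 = 0.268731, so t = ln(3.7212)/0.218 = 1.314/0.218 = 6.0277.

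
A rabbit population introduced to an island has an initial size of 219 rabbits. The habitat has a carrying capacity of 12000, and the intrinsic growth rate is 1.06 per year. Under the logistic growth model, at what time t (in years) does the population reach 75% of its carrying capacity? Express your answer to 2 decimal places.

4.80 years

A = (K − N₀)/N₀ = (12000 − 219)/219 = 53.795.
Solve 12000/(1 + 53.795·e^(−1.06t)) = 9000: 1 + 53.795·e^(−1.06t) = 1.3333, so e^(−1.06t) = 0.00619642.
−1.06·t = ln(0.00619642) = -5.0838, so t = 5.0838/1.06 = 4.796.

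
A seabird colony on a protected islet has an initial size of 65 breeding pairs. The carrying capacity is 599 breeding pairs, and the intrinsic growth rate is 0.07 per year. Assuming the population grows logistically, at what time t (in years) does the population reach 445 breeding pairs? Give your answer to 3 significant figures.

45.2 years

A = (K − N₀)/N₀ = (599 − 65)/65 = 8.2154.
Solve 599/(1 + 8.2154·e^(−0.07t)) = 445: 1 + 8.2154·e^(−0.07t) = 1.3461, so e^(−0.07t) = 0.0421243.
−0.07·t = ln(0.0421243) = -3.1671, so t = 3.1671/0.07 = 45.245.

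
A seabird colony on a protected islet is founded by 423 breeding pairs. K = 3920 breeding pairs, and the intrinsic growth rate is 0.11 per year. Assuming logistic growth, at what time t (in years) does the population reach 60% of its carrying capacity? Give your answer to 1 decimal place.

A = (K − N₀)/N₀ = (3920 − 423)/423 = 8.2671.
Solve 3920/(1 + 8.2671·e^(−0.11t)) = 2352: 1 + 8.2671·e^(−0.11t) = 1.6667, so e^(−0.11t) = 0.0806405.
−0.11·t = ln(0.0806405) = -2.5178, so t = 2.5178/0.11 = 22.889.

22.9 years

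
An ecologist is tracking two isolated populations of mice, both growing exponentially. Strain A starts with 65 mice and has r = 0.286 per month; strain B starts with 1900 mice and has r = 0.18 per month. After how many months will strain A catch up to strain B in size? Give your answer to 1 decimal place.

31.8 months

Set 65·e^(0.286t) = 1900·e^(0.18t).
e^((0.286 − 0.18)t) = 1900/65 → e^(0.106·t) = 29.231.
0.106·t = ln(29.231) = 3.3752, so t = 3.3752/0.106 = 31.842.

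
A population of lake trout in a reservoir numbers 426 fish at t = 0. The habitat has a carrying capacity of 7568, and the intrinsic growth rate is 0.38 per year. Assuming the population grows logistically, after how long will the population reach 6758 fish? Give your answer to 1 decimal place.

A = (K − N₀)/N₀ = (7568 − 426)/426 = 16.765.
Solve 7568/(1 + 16.765·e^(−0.38t)) = 6758: 1 + 16.765·e^(−0.38t) = 1.1199, so e^(−0.38t) = 0.00714919.
−0.38·t = ln(0.00714919) = -4.9408, so t = 4.9408/0.38 = 13.002.

13.0 years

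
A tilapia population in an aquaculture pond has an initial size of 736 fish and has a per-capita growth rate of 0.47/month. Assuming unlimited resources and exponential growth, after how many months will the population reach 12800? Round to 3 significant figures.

6.08 months

Set N₀·e^(rt) = 12800: e^(0.47·t) = 12800/736 = 17.391.
0.47·t = ln(17.391) = 2.856, so t = 2.856/0.47 = 6.0765.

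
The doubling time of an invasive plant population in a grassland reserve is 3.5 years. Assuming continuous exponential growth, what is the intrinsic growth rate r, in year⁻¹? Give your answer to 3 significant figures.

0.198 per year

r = ln(2)/t_d = 0.6931/3.5 = 0.19804.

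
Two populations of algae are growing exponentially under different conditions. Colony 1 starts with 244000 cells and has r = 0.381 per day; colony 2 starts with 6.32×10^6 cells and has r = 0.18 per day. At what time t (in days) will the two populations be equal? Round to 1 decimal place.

16.2 days

Set 244000·e^(0.381t) = 6.32×10^6·e^(0.18t).
e^((0.381 − 0.18)t) = 6.32×10^6/244000 → e^(0.201·t) = 25.902.
0.201·t = ln(25.902) = 3.2543, so t = 3.2543/0.201 = 16.191.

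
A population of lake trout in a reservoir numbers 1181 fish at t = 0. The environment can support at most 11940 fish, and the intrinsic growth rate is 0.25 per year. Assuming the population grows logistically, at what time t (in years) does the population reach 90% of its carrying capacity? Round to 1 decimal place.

17.6 years

A = (K − N₀)/N₀ = (11940 − 1181)/1181 = 9.1101.
Solve 11940/(1 + 9.1101·e^(−0.25t)) = 10746: 1 + 9.1101·e^(−0.25t) = 1.1111, so e^(−0.25t) = 0.0121965.
−0.25·t = ln(0.0121965) = -4.4066, so t = 4.4066/0.25 = 17.626.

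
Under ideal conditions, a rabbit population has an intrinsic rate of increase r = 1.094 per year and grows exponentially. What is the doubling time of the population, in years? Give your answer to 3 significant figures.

0.634 years

Doubling time t_d = ln(2)/r = 0.6931/1.094 = 0.63359.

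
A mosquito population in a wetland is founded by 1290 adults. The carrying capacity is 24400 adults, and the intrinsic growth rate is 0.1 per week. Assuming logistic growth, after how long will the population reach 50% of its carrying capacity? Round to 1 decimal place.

A = (K − N₀)/N₀ = (24400 − 1290)/1290 = 17.915.
Solve 24400/(1 + 17.915·e^(−0.1t)) = 12200: 1 + 17.915·e^(−0.1t) = 2, so e^(−0.1t) = 0.05582.
−0.1·t = ln(0.05582) = -2.8856, so t = 2.8856/0.1 = 28.856.

28.9 weeks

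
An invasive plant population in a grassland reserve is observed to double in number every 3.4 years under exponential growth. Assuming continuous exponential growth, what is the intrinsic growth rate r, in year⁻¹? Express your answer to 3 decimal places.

r = ln(2)/t_d = 0.6931/3.4 = 0.20387.

0.204 per year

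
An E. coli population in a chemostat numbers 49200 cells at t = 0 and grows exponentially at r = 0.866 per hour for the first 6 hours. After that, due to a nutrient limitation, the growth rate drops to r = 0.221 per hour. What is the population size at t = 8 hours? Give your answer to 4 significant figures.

13820000 cells

Phase 1: N(6) = 49200·e^(0.866×6) = 49200·e^5.196 = 8.882991×10^6.
Phase 2 runs for 8 − 6 = 2 hours at r = 0.221.
N(8) = 8.882991×10^6·e^(0.221×2) = 8.882991×10^6·e^0.442 = 1.38203×10^7.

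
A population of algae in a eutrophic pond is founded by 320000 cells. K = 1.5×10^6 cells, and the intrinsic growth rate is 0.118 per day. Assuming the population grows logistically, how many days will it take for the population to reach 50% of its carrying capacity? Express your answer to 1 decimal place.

11.1 days

A = (K − N₀)/N₀ = (1.5×10^6 − 320000)/320000 = 3.6875.
Solve 1.5×10^6/(1 + 3.6875·e^(−0.118t)) = 750000: 1 + 3.6875·e^(−0.118t) = 2, so e^(−0.118t) = 0.271186.
−0.118·t = ln(0.271186) = -1.3049, so t = 1.3049/0.118 = 11.059.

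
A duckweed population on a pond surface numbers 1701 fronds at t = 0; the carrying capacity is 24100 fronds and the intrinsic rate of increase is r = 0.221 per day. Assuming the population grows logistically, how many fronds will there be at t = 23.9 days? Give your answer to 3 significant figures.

22600 fronds

A = (K − N₀)/N₀ = (24100 − 1701)/1701 = 13.168.
N(t) = K/(1 + A·e^(−rt)) = 24100/(1 + 13.168×e^(−0.221×23.9)).
e^(−5.282) = 0.0050828; denominator = 1 + 13.168×0.0050828 = 1.0669.
N = 24100/1.0669 = 22588.2.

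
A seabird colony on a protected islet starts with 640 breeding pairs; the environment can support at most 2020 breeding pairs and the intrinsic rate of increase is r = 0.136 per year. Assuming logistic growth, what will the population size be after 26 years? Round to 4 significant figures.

A = (K − N₀)/N₀ = (2020 − 640)/640 = 2.1562.
N(t) = K/(1 + A·e^(−rt)) = 2020/(1 + 2.1562×e^(−0.136×26)).
e^(−3.536) = 0.02913; denominator = 1 + 2.1562×0.02913 = 1.0628.
N = 2020/1.0628 = 1900.62.

1901 breeding pairs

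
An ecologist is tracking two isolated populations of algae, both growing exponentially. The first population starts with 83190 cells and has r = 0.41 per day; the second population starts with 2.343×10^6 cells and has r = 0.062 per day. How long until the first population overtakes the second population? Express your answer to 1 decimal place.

9.6 days

Set 83190·e^(0.41t) = 2.343×10^6·e^(0.062t).
e^((0.41 − 0.062)t) = 2.343×10^6/83190 → e^(0.348·t) = 28.164.
0.348·t = ln(28.164) = 3.3381, so t = 3.3381/0.348 = 9.5921.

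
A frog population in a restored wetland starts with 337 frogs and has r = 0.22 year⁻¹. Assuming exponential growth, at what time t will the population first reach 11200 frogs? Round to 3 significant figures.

Set N₀·e^(rt) = 11200: e^(0.22·t) = 11200/337 = 33.234.
0.22·t = ln(33.234) = 3.5036, so t = 3.5036/0.22 = 15.925.

15.9 years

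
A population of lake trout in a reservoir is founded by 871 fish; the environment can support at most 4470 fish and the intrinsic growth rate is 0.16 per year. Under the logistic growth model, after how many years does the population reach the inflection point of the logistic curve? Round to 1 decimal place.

8.9 years

Logistic growth is fastest at N = K/2 = 2235.
A = (K − N₀)/N₀ = 4.132. Set K/(1 + A·e^(−rt)) = K/2 → A·e^(−rt) = 1.
e^(−0.16t) = 1/4.132 = 0.242012, so t = ln(4.132)/0.16 = 1.4188/0.16 = 8.8673.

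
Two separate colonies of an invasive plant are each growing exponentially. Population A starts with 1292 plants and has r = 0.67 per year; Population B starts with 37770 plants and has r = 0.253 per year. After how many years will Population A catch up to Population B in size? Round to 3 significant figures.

8.09 years

Set 1292·e^(0.67t) = 37770·e^(0.253t).
e^((0.67 − 0.253)t) = 37770/1292 → e^(0.417·t) = 29.234.
0.417·t = ln(29.234) = 3.3753, so t = 3.3753/0.417 = 8.0943.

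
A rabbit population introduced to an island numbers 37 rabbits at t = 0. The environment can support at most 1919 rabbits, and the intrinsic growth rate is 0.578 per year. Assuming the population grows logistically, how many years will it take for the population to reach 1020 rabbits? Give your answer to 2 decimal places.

7.02 years

A = (K − N₀)/N₀ = (1919 − 37)/37 = 50.865.
Solve 1919/(1 + 50.865·e^(−0.578t)) = 1020: 1 + 50.865·e^(−0.578t) = 1.8814, so e^(−0.578t) = 0.0173277.
−0.578·t = ln(0.0173277) = -4.0554, so t = 4.0554/0.578 = 7.0163.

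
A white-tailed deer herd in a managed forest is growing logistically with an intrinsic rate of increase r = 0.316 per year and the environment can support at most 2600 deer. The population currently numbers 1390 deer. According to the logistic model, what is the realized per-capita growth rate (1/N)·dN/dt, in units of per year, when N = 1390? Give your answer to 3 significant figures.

0.147 per year

(1/N)·dN/dt = r(1 − N/K) = 0.316 × (1 − 1390/2600).
= 0.316 × 0.46538 = 0.14706.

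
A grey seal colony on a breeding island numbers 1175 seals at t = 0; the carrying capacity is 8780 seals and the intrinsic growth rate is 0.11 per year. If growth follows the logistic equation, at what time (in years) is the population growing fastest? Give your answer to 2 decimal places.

16.98 years

Logistic growth is fastest at N = K/2 = 4390.
A = (K − N₀)/N₀ = 6.4723. Set K/(1 + A·e^(−rt)) = K/2 → A·e^(−rt) = 1.
e^(−0.11t) = 1/6.4723 = 0.154504, so t = ln(6.4723)/0.11 = 1.8675/0.11 = 16.978.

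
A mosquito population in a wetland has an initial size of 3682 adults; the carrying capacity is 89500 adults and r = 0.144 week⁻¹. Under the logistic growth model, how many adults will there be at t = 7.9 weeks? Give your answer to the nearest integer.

A = (K − N₀)/N₀ = (89500 − 3682)/3682 = 23.307.
N(t) = K/(1 + A·e^(−rt)) = 89500/(1 + 23.307×e^(−0.144×7.9)).
e^(−1.138) = 0.32059; denominator = 1 + 23.307×0.32059 = 8.4721.
N = 89500/8.4721 = 10564.1.

10564 adults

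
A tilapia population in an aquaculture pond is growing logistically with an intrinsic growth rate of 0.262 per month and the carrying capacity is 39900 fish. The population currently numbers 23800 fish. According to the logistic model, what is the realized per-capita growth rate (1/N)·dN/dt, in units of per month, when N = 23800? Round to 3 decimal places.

(1/N)·dN/dt = r(1 − N/K) = 0.262 × (1 − 23800/39900).
= 0.262 × 0.40351 = 0.10572.

0.106 per month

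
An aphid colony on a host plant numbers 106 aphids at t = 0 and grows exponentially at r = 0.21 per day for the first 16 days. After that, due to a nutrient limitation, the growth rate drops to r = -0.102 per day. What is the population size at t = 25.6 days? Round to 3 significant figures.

Phase 1: N(16) = 106·e^(0.21×16) = 106·e^3.36 = 3051.65.
Phase 2 runs for 25.6 − 16 = 9.6 days at r = -0.102.
N(25.6) = 3051.65·e^(-0.102×9.6) = 3051.65·e^-0.9792 = 1146.24.

1150 aphids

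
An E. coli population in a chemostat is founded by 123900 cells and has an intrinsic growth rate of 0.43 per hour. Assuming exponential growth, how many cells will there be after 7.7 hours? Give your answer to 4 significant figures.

3396000 cells

N(t) = N₀·e^(rt) = 123900 × e^(0.43×7.7) = 123900 × e^3.311.
e^3.311 ≈ 27.413, so N ≈ 123900 × 27.413 = 3.396412×10^6.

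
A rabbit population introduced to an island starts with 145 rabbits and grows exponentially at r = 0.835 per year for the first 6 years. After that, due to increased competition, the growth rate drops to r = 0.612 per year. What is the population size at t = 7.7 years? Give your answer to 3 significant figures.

Phase 1: N(6) = 145·e^(0.835×6) = 145·e^5.01 = 21736.2.
Phase 2 runs for 7.7 − 6 = 1.7 years at r = 0.612.
N(7.7) = 21736.2·e^(0.612×1.7) = 21736.2·e^1.04 = 61521.

61500 rabbits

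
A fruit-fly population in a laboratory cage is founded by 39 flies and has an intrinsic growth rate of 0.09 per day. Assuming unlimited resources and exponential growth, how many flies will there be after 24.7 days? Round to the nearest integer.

360 flies

N(t) = N₀·e^(rt) = 39 × e^(0.09×24.7) = 39 × e^2.223.
e^2.223 ≈ 9.235, so N ≈ 39 × 9.235 = 360.165.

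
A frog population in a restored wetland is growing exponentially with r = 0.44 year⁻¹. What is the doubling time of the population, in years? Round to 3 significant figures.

Doubling time t_d = ln(2)/r = 0.6931/0.44 = 1.5753.

1.58 years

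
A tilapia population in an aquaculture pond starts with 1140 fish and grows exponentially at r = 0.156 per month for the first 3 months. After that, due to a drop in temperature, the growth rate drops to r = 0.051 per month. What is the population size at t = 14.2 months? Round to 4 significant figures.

3223 fish

Phase 1: N(3) = 1140·e^(0.156×3) = 1140·e^0.468 = 1820.35.
Phase 2 runs for 14.2 − 3 = 11.2 months at r = 0.051.
N(14.2) = 1820.35·e^(0.051×11.2) = 1820.35·e^0.5712 = 3222.73.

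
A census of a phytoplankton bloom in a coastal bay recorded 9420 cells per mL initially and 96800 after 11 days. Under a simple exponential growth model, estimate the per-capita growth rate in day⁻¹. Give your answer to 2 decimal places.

0.21 per day

From N(t) = N₀·e^(rt): e^(r·11) = 96800/9420 = 10.276.
r·11 = ln(10.276) = 2.3298, so r = 2.3298/11 = 0.2118.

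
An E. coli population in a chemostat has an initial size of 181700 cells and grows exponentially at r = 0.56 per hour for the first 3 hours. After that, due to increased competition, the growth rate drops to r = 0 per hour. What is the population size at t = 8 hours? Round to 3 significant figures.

Phase 1: N(3) = 181700·e^(0.56×3) = 181700·e^1.68 = 974922.
Phase 2 runs for 8 − 3 = 5 hours at r = 0.
N(8) = 974922·e^(0×5) = 974922·e^0 = 974922.

975000 cells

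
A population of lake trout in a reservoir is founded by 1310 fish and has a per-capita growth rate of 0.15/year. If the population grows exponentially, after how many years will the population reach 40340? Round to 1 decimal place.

22.8 years

Set N₀·e^(rt) = 40340: e^(0.15·t) = 40340/1310 = 30.794.
0.15·t = ln(30.794) = 3.4273, so t = 3.4273/0.15 = 22.849.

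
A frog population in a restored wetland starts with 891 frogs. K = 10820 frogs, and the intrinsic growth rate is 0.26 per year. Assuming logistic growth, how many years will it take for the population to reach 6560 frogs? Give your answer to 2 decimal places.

10.93 years

A = (K − N₀)/N₀ = (10820 − 891)/891 = 11.144.
Solve 10820/(1 + 11.144·e^(−0.26t)) = 6560: 1 + 11.144·e^(−0.26t) = 1.6494, so e^(−0.26t) = 0.0582744.
−0.26·t = ln(0.0582744) = -2.8426, so t = 2.8426/0.26 = 10.933.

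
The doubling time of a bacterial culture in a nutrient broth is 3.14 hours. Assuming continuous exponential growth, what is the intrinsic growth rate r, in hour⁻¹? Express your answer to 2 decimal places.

0.22 per hour

r = ln(2)/t_d = 0.6931/3.14 = 0.22075.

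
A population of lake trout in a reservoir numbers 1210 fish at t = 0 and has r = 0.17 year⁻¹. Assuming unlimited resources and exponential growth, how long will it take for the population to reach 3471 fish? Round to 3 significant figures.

Set N₀·e^(rt) = 3471: e^(0.17·t) = 3471/1210 = 2.8686.
0.17·t = ln(2.8686) = 1.0538, so t = 1.0538/0.17 = 6.199.

6.20 years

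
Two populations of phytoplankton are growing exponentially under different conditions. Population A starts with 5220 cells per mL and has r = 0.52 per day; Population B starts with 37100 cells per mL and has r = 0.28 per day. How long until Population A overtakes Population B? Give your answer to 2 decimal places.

8.17 days

Set 5220·e^(0.52t) = 37100·e^(0.28t).
e^((0.52 − 0.28)t) = 37100/5220 → e^(0.24·t) = 7.1073.
0.24·t = ln(7.1073) = 1.9611, so t = 1.9611/0.24 = 8.1713.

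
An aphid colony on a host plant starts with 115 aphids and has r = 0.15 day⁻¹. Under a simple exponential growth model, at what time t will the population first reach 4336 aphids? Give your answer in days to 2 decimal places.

24.20 days

Set N₀·e^(rt) = 4336: e^(0.15·t) = 4336/115 = 37.704.
0.15·t = ln(37.704) = 3.6298, so t = 3.6298/0.15 = 24.199.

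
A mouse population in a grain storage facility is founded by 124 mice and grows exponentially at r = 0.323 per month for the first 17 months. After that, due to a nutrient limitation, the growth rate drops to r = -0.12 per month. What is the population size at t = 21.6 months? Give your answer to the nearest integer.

17314 mice

Phase 1: N(17) = 124·e^(0.323×17) = 124·e^5.491 = 30069.9.
Phase 2 runs for 21.6 − 17 = 4.6 months at r = -0.12.
N(21.6) = 30069.9·e^(-0.12×4.6) = 30069.9·e^-0.552 = 17314.2.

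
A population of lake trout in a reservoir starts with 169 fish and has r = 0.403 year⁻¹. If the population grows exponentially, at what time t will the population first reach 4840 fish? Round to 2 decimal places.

Set N₀·e^(rt) = 4840: e^(0.403·t) = 4840/169 = 28.639.
0.403·t = ln(28.639) = 3.3548, so t = 3.3548/0.403 = 8.3245.

8.32 years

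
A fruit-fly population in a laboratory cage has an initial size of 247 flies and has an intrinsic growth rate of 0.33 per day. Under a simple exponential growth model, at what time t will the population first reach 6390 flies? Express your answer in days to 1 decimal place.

9.9 days

Set N₀·e^(rt) = 6390: e^(0.33·t) = 6390/247 = 25.87.
0.33·t = ln(25.87) = 3.2531, so t = 3.2531/0.33 = 9.8579.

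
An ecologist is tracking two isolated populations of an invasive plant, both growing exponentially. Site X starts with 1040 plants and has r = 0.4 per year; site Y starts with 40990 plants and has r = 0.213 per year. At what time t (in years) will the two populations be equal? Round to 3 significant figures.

19.6 years

Set 1040·e^(0.4t) = 40990·e^(0.213t).
e^((0.4 − 0.213)t) = 40990/1040 → e^(0.187·t) = 39.413.
0.187·t = ln(39.413) = 3.6741, so t = 3.6741/0.187 = 19.648.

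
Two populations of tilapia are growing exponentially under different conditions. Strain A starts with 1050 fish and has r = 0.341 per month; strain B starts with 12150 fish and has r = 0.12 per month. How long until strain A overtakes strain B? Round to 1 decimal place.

Set 1050·e^(0.341t) = 12150·e^(0.12t).
e^((0.341 − 0.12)t) = 12150/1050 → e^(0.221·t) = 11.571.
0.221·t = ln(11.571) = 2.4485, so t = 2.4485/0.221 = 11.079.

11.1 months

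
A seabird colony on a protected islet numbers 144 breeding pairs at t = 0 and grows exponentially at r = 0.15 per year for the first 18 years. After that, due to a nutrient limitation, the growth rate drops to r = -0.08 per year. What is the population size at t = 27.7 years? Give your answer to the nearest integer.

986 breeding pairs

Phase 1: N(18) = 144·e^(0.15×18) = 144·e^2.7 = 2142.68.
Phase 2 runs for 27.7 − 18 = 9.7 years at r = -0.08.
N(27.7) = 2142.68·e^(-0.08×9.7) = 2142.68·e^-0.776 = 986.155.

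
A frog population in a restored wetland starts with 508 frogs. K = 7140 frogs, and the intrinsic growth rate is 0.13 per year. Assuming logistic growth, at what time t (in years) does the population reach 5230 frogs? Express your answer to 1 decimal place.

A = (K − N₀)/N₀ = (7140 − 508)/508 = 13.055.
Solve 7140/(1 + 13.055·e^(−0.13t)) = 5230: 1 + 13.055·e^(−0.13t) = 1.3652, so e^(−0.13t) = 0.0279738.
−0.13·t = ln(0.0279738) = -3.5765, so t = 3.5765/0.13 = 27.511.

27.5 years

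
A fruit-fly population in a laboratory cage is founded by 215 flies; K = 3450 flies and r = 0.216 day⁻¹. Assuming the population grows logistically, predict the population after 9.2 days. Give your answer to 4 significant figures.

1127 flies

A = (K − N₀)/N₀ = (3450 − 215)/215 = 15.047.
N(t) = K/(1 + A·e^(−rt)) = 3450/(1 + 15.047×e^(−0.216×9.2)).
e^(−1.987) = 0.13708; denominator = 1 + 15.047×0.13708 = 3.0626.
N = 3450/3.0626 = 1126.51.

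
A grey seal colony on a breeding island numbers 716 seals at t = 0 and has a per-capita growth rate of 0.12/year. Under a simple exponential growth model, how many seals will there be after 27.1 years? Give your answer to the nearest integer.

N(t) = N₀·e^(rt) = 716 × e^(0.12×27.1) = 716 × e^3.252.
e^3.252 ≈ 25.842, so N ≈ 716 × 25.842 = 18502.9.

18503 seals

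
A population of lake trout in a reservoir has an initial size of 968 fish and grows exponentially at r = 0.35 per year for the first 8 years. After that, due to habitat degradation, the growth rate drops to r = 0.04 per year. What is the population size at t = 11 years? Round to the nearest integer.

Phase 1: N(8) = 968·e^(0.35×8) = 968·e^2.8 = 15918.4.
Phase 2 runs for 11 − 8 = 3 years at r = 0.04.
N(11) = 15918.4·e^(0.04×3) = 15918.4·e^0.12 = 17948.

17948 fish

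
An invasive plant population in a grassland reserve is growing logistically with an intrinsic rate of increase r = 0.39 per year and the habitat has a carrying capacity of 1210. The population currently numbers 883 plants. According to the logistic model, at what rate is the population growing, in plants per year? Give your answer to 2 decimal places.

93.07 plants per year

dN/dt = rN(1 − N/K) = 0.39 × 883 × (1 − 883/1210).
1 − 883/1210 = 0.27025; dN/dt = 0.39 × 883 × 0.27025 = 93.065.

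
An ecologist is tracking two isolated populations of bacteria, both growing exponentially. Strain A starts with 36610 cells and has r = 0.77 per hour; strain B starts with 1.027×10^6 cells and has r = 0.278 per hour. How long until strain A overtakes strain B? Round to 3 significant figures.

Set 36610·e^(0.77t) = 1.027×10^6·e^(0.278t).
e^((0.77 − 0.278)t) = 1.027×10^6/36610 → e^(0.492·t) = 28.052.
0.492·t = ln(28.052) = 3.3341, so t = 3.3341/0.492 = 6.7766.

6.78 hours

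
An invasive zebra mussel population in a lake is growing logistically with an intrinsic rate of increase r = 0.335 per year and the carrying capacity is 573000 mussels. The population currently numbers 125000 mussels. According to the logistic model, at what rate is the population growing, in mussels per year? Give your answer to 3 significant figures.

32700 mussels per year

dN/dt = rN(1 − N/K) = 0.335 × 125000 × (1 − 125000/573000).
1 − 125000/573000 = 0.78185; dN/dt = 0.335 × 125000 × 0.78185 = 32740.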